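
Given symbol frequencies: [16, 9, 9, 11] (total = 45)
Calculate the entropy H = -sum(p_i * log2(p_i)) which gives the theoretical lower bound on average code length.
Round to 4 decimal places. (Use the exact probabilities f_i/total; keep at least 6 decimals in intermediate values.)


Per-symbol terms -p_i * log2(p_i) with p_i = f_i/45:
  p = 16/45 = 0.355556: log2(p) = -1.491853, -p*log2(p) = 0.530437
  p = 9/45 = 0.200000: log2(p) = -2.321928, -p*log2(p) = 0.464386
  p = 9/45 = 0.200000: log2(p) = -2.321928, -p*log2(p) = 0.464386
  p = 11/45 = 0.244444: log2(p) = -2.032421, -p*log2(p) = 0.496814
H = 0.530437 + 0.464386 + 0.464386 + 0.496814 = 1.956023

H = 1.956 bits/symbol


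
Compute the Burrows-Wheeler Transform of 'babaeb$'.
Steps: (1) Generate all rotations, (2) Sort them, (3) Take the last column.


Rotations (sorted):
  0: $babaeb -> last char: b
  1: abaeb$b -> last char: b
  2: aeb$bab -> last char: b
  3: b$babae -> last char: e
  4: babaeb$ -> last char: $
  5: baeb$ba -> last char: a
  6: eb$baba -> last char: a


BWT = bbbe$aa


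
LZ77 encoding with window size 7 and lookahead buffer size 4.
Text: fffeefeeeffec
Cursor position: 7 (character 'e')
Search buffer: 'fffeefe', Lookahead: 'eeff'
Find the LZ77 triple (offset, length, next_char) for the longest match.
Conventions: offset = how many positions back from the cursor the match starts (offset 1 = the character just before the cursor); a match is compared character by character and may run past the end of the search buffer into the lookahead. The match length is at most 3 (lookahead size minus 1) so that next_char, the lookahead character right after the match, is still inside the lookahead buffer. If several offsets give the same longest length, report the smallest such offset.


Try each offset into the search buffer:
  offset=1 (pos 6, char 'e'): match length 2
  offset=2 (pos 5, char 'f'): match length 0
  offset=3 (pos 4, char 'e'): match length 1
  offset=4 (pos 3, char 'e'): match length 3
  offset=5 (pos 2, char 'f'): match length 0
  offset=6 (pos 1, char 'f'): match length 0
  offset=7 (pos 0, char 'f'): match length 0
Longest match has length 3 at offset 4.
next_char = character at position 7 + 3 = 10 -> 'f'

Best match: offset=4, length=3 (matching 'eef' starting at position 3)
LZ77 triple: (4, 3, 'f')


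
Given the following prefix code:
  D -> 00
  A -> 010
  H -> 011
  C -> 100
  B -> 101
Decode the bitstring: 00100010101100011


Decoding step by step:
Bits 00 -> D
Bits 100 -> C
Bits 010 -> A
Bits 101 -> B
Bits 100 -> C
Bits 011 -> H


Decoded message: DCABCH


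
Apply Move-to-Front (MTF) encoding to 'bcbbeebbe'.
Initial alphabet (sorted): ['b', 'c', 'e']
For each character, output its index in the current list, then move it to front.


MTF encoding:
'b': index 0 in ['b', 'c', 'e'] -> ['b', 'c', 'e']
'c': index 1 in ['b', 'c', 'e'] -> ['c', 'b', 'e']
'b': index 1 in ['c', 'b', 'e'] -> ['b', 'c', 'e']
'b': index 0 in ['b', 'c', 'e'] -> ['b', 'c', 'e']
'e': index 2 in ['b', 'c', 'e'] -> ['e', 'b', 'c']
'e': index 0 in ['e', 'b', 'c'] -> ['e', 'b', 'c']
'b': index 1 in ['e', 'b', 'c'] -> ['b', 'e', 'c']
'b': index 0 in ['b', 'e', 'c'] -> ['b', 'e', 'c']
'e': index 1 in ['b', 'e', 'c'] -> ['e', 'b', 'c']


Output: [0, 1, 1, 0, 2, 0, 1, 0, 1]


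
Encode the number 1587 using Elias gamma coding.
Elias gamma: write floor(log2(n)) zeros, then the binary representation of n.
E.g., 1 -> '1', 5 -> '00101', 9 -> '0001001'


num_bits = floor(log2(1587)) + 1 = 11
leading_zeros = num_bits - 1 = 10
binary(1587) = 11000110011

Elias gamma(1587) = '0000000000' + '11000110011' = 000000000011000110011 (21 bits)


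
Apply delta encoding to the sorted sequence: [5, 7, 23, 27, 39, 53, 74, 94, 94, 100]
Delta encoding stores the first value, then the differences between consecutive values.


First value: 5
Deltas:
  7 - 5 = 2
  23 - 7 = 16
  27 - 23 = 4
  39 - 27 = 12
  53 - 39 = 14
  74 - 53 = 21
  94 - 74 = 20
  94 - 94 = 0
  100 - 94 = 6


Delta encoded: [5, 2, 16, 4, 12, 14, 21, 20, 0, 6]


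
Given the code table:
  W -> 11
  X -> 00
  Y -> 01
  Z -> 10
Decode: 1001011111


Decoding:
10 -> Z
01 -> Y
01 -> Y
11 -> W
11 -> W


Result: ZYYWW


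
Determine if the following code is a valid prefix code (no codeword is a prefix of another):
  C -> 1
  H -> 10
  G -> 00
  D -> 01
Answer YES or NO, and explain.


Checking each pair (does one codeword prefix another?):
  C='1' vs H='10': prefix -- VIOLATION

NO -- this is NOT a valid prefix code. C (1) is a prefix of H (10).


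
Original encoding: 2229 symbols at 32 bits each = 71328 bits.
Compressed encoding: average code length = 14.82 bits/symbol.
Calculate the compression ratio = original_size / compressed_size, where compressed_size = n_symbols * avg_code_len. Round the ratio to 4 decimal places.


original_size = n_symbols * orig_bits = 2229 * 32 = 71328 bits
compressed_size = n_symbols * avg_code_len = 2229 * 14.82 = 33033.78 bits
ratio = original_size / compressed_size = 71328 / 33033.78 = 2.1592

Compression ratio = 2.1592


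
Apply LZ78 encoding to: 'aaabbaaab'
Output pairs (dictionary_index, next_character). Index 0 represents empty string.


LZ78 encoding steps:
Dictionary: {0: ''}
Step 1: w='' (idx 0), next='a' -> output (0, 'a'), add 'a' as idx 1
Step 2: w='a' (idx 1), next='a' -> output (1, 'a'), add 'aa' as idx 2
Step 3: w='' (idx 0), next='b' -> output (0, 'b'), add 'b' as idx 3
Step 4: w='b' (idx 3), next='a' -> output (3, 'a'), add 'ba' as idx 4
Step 5: w='aa' (idx 2), next='b' -> output (2, 'b'), add 'aab' as idx 5


Encoded: [(0, 'a'), (1, 'a'), (0, 'b'), (3, 'a'), (2, 'b')]


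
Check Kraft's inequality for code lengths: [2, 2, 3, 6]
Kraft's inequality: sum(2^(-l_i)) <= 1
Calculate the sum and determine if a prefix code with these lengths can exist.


Sum = 2^(-2) + 2^(-2) + 2^(-3) + 2^(-6)
    = 0.25 + 0.25 + 0.125 + 0.015625
    = 41/64 = 0.640625
Since 0.640625 <= 1, Kraft's inequality IS satisfied.
A prefix code with these lengths CAN exist.

Kraft sum = 0.640625. Satisfied.


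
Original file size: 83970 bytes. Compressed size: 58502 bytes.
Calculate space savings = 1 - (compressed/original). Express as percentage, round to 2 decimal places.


ratio = compressed/original = 58502/83970 = 0.696701
savings = 1 - ratio = 1 - 0.696701 = 0.303299
as a percentage: 0.303299 * 100 = 30.33%

Space savings = 1 - 58502/83970 = 30.33%


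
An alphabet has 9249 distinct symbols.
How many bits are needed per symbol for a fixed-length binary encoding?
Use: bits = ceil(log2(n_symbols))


log2(9249) = 13.1751
Bracket: 2^13 = 8192 < 9249 <= 2^14 = 16384
So ceil(log2(9249)) = 14

bits = ceil(log2(9249)) = ceil(13.1751) = 14 bits


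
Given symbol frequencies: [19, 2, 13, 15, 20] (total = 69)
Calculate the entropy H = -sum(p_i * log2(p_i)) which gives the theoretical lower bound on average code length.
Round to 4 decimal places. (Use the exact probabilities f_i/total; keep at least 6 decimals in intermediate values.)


Per-symbol terms -p_i * log2(p_i) with p_i = f_i/69:
  p = 19/69 = 0.275362: log2(p) = -1.860597, -p*log2(p) = 0.512338
  p = 2/69 = 0.028986: log2(p) = -5.108524, -p*log2(p) = 0.148073
  p = 13/69 = 0.188406: log2(p) = -2.408085, -p*log2(p) = 0.453697
  p = 15/69 = 0.217391: log2(p) = -2.201634, -p*log2(p) = 0.478616
  p = 20/69 = 0.289855: log2(p) = -1.786596, -p*log2(p) = 0.517854
H = 0.512338 + 0.148073 + 0.453697 + 0.478616 + 0.517854 = 2.110578

H = 2.1106 bits/symbol


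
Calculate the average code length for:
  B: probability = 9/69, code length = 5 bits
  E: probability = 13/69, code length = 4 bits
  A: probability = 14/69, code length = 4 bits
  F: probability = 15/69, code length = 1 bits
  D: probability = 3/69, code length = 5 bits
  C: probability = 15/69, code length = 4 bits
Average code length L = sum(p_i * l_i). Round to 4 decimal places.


Weighted contributions p_i * l_i:
  B: (9/69) * 5 = 45/69
  E: (13/69) * 4 = 52/69
  A: (14/69) * 4 = 56/69
  F: (15/69) * 1 = 15/69
  D: (3/69) * 5 = 15/69
  C: (15/69) * 4 = 60/69
Sum = (45 + 52 + 56 + 15 + 15 + 60)/69 = 243/69

L = 243/69 = 3.5217 bits/symbol


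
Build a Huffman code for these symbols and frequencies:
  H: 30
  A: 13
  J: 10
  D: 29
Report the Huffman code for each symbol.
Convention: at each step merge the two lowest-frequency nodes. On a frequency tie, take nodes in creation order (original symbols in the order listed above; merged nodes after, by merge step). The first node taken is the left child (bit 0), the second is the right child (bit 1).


Huffman tree construction:
Step 1: Merge J(10) + A(13) = 23
Step 2: Merge (J+A)(23) + D(29) = 52
Step 3: Merge H(30) + ((J+A)+D)(52) = 82
Read each symbol's code off the tree from the root (left child = 0, right child = 1).

Codes:
  H: 0 (length 1)
  A: 101 (length 3)
  J: 100 (length 3)
  D: 11 (length 2)
Average code length: 157/82 = 1.9146 bits/symbol


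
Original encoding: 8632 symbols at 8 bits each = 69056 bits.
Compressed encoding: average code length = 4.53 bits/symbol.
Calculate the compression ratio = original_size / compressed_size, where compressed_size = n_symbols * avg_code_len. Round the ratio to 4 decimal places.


original_size = n_symbols * orig_bits = 8632 * 8 = 69056 bits
compressed_size = n_symbols * avg_code_len = 8632 * 4.53 = 39102.96 bits
ratio = original_size / compressed_size = 69056 / 39102.96 = 1.766

Compression ratio = 1.766


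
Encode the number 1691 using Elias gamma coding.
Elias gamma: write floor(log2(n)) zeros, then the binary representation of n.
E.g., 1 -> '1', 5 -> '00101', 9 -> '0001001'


num_bits = floor(log2(1691)) + 1 = 11
leading_zeros = num_bits - 1 = 10
binary(1691) = 11010011011

Elias gamma(1691) = '0000000000' + '11010011011' = 000000000011010011011 (21 bits)


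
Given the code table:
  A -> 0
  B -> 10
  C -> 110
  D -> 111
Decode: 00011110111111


Decoding:
0 -> A
0 -> A
0 -> A
111 -> D
10 -> B
111 -> D
111 -> D


Result: AAADBDD


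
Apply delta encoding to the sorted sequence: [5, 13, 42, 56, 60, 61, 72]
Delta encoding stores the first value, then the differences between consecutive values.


First value: 5
Deltas:
  13 - 5 = 8
  42 - 13 = 29
  56 - 42 = 14
  60 - 56 = 4
  61 - 60 = 1
  72 - 61 = 11


Delta encoded: [5, 8, 29, 14, 4, 1, 11]


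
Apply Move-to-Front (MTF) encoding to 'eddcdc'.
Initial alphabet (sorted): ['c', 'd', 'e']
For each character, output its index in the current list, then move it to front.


MTF encoding:
'e': index 2 in ['c', 'd', 'e'] -> ['e', 'c', 'd']
'd': index 2 in ['e', 'c', 'd'] -> ['d', 'e', 'c']
'd': index 0 in ['d', 'e', 'c'] -> ['d', 'e', 'c']
'c': index 2 in ['d', 'e', 'c'] -> ['c', 'd', 'e']
'd': index 1 in ['c', 'd', 'e'] -> ['d', 'c', 'e']
'c': index 1 in ['d', 'c', 'e'] -> ['c', 'd', 'e']


Output: [2, 2, 0, 2, 1, 1]


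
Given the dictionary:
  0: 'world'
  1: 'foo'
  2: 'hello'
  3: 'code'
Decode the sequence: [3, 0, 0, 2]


Look up each index in the dictionary:
  3 -> 'code'
  0 -> 'world'
  0 -> 'world'
  2 -> 'hello'

Decoded: "code world world hello"


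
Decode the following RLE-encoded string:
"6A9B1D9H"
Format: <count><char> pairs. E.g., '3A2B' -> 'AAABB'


Expanding each <count><char> pair:
  6A -> 'AAAAAA'
  9B -> 'BBBBBBBBB'
  1D -> 'D'
  9H -> 'HHHHHHHHH'

Decoded = AAAAAABBBBBBBBBDHHHHHHHHH


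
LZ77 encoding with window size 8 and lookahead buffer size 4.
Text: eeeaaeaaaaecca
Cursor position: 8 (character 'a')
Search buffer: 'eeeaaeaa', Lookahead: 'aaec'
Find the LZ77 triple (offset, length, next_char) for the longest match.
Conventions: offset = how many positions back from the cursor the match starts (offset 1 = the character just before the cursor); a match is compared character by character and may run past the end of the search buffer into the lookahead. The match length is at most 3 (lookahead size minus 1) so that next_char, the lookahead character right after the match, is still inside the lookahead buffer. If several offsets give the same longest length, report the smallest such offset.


Try each offset into the search buffer:
  offset=1 (pos 7, char 'a'): match length 2
  offset=2 (pos 6, char 'a'): match length 2
  offset=3 (pos 5, char 'e'): match length 0
  offset=4 (pos 4, char 'a'): match length 1
  offset=5 (pos 3, char 'a'): match length 3
  offset=6 (pos 2, char 'e'): match length 0
  offset=7 (pos 1, char 'e'): match length 0
  offset=8 (pos 0, char 'e'): match length 0
Longest match has length 3 at offset 5.
next_char = character at position 8 + 3 = 11 -> 'c'

Best match: offset=5, length=3 (matching 'aae' starting at position 3)
LZ77 triple: (5, 3, 'c')


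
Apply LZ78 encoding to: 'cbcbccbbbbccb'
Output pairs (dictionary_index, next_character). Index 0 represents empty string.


LZ78 encoding steps:
Dictionary: {0: ''}
Step 1: w='' (idx 0), next='c' -> output (0, 'c'), add 'c' as idx 1
Step 2: w='' (idx 0), next='b' -> output (0, 'b'), add 'b' as idx 2
Step 3: w='c' (idx 1), next='b' -> output (1, 'b'), add 'cb' as idx 3
Step 4: w='c' (idx 1), next='c' -> output (1, 'c'), add 'cc' as idx 4
Step 5: w='b' (idx 2), next='b' -> output (2, 'b'), add 'bb' as idx 5
Step 6: w='bb' (idx 5), next='c' -> output (5, 'c'), add 'bbc' as idx 6
Step 7: w='cb' (idx 3), end of input -> output (3, '')


Encoded: [(0, 'c'), (0, 'b'), (1, 'b'), (1, 'c'), (2, 'b'), (5, 'c'), (3, '')]


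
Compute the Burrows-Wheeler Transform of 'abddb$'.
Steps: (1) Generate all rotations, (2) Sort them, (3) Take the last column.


Rotations (sorted):
  0: $abddb -> last char: b
  1: abddb$ -> last char: $
  2: b$abdd -> last char: d
  3: bddb$a -> last char: a
  4: db$abd -> last char: d
  5: ddb$ab -> last char: b


BWT = b$dadb


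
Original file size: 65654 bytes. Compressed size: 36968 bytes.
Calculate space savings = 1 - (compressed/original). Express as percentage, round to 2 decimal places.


ratio = compressed/original = 36968/65654 = 0.563073
savings = 1 - ratio = 1 - 0.563073 = 0.436927
as a percentage: 0.436927 * 100 = 43.69%

Space savings = 1 - 36968/65654 = 43.69%


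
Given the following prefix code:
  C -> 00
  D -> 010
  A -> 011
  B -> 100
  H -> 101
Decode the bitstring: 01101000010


Decoding step by step:
Bits 011 -> A
Bits 010 -> D
Bits 00 -> C
Bits 010 -> D


Decoded message: ADCD


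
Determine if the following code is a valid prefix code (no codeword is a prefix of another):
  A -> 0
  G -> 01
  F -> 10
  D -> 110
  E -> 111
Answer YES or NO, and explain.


Checking each pair (does one codeword prefix another?):
  A='0' vs G='01': prefix -- VIOLATION

NO -- this is NOT a valid prefix code. A (0) is a prefix of G (01).


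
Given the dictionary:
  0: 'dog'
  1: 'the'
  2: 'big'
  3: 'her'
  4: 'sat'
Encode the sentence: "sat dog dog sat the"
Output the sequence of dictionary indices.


Look up each word in the dictionary:
  'sat' -> 4
  'dog' -> 0
  'dog' -> 0
  'sat' -> 4
  'the' -> 1

Encoded: [4, 0, 0, 4, 1]


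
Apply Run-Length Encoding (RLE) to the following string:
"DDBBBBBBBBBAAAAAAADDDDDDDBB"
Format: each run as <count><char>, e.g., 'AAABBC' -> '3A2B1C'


Scanning runs left to right:
  i=0: run of 'D' x 2 -> '2D'
  i=2: run of 'B' x 9 -> '9B'
  i=11: run of 'A' x 7 -> '7A'
  i=18: run of 'D' x 7 -> '7D'
  i=25: run of 'B' x 2 -> '2B'

RLE = 2D9B7A7D2B


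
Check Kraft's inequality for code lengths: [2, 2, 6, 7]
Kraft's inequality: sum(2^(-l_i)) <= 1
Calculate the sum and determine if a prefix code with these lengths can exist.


Sum = 2^(-2) + 2^(-2) + 2^(-6) + 2^(-7)
    = 0.25 + 0.25 + 0.015625 + 0.0078125
    = 67/128 = 0.5234375
Since 0.5234375 <= 1, Kraft's inequality IS satisfied.
A prefix code with these lengths CAN exist.

Kraft sum = 0.5234375. Satisfied.


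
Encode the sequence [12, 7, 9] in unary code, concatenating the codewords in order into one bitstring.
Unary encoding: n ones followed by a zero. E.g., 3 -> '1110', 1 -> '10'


Encode each number as n ones followed by a terminating 0:
  12 -> 1111111111110 (13 bits)
  7 -> 11111110 (8 bits)
  9 -> 1111111110 (10 bits)
Total length = 13 + 8 + 10 = 31 bits.

Unary([12, 7, 9]) = 1111111111110111111101111111110 (31 bits)


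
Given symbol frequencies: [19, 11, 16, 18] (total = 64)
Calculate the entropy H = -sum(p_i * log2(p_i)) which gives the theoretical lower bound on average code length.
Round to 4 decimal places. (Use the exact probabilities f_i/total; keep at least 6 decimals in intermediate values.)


Per-symbol terms -p_i * log2(p_i) with p_i = f_i/64:
  p = 19/64 = 0.296875: log2(p) = -1.752072, -p*log2(p) = 0.520147
  p = 11/64 = 0.171875: log2(p) = -2.540568, -p*log2(p) = 0.436660
  p = 16/64 = 0.250000: log2(p) = -2.000000, -p*log2(p) = 0.500000
  p = 18/64 = 0.281250: log2(p) = -1.830075, -p*log2(p) = 0.514709
H = 0.520147 + 0.436660 + 0.500000 + 0.514709 = 1.971516

H = 1.9715 bits/symbol


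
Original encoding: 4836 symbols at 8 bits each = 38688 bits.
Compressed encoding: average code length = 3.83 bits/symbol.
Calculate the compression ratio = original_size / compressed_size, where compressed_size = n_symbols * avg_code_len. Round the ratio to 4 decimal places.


original_size = n_symbols * orig_bits = 4836 * 8 = 38688 bits
compressed_size = n_symbols * avg_code_len = 4836 * 3.83 = 18521.88 bits
ratio = original_size / compressed_size = 38688 / 18521.88 = 2.0888

Compression ratio = 2.0888


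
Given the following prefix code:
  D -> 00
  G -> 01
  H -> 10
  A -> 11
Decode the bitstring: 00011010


Decoding step by step:
Bits 00 -> D
Bits 01 -> G
Bits 10 -> H
Bits 10 -> H


Decoded message: DGHH


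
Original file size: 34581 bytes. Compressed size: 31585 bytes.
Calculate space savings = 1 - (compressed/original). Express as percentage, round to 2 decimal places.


ratio = compressed/original = 31585/34581 = 0.913363
savings = 1 - ratio = 1 - 0.913363 = 0.086637
as a percentage: 0.086637 * 100 = 8.66%

Space savings = 1 - 31585/34581 = 8.66%


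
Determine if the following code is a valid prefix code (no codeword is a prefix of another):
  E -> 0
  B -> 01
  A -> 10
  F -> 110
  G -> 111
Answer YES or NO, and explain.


Checking each pair (does one codeword prefix another?):
  E='0' vs B='01': prefix -- VIOLATION

NO -- this is NOT a valid prefix code. E (0) is a prefix of B (01).


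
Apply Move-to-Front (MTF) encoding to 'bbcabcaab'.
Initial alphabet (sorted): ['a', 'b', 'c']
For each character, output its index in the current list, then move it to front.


MTF encoding:
'b': index 1 in ['a', 'b', 'c'] -> ['b', 'a', 'c']
'b': index 0 in ['b', 'a', 'c'] -> ['b', 'a', 'c']
'c': index 2 in ['b', 'a', 'c'] -> ['c', 'b', 'a']
'a': index 2 in ['c', 'b', 'a'] -> ['a', 'c', 'b']
'b': index 2 in ['a', 'c', 'b'] -> ['b', 'a', 'c']
'c': index 2 in ['b', 'a', 'c'] -> ['c', 'b', 'a']
'a': index 2 in ['c', 'b', 'a'] -> ['a', 'c', 'b']
'a': index 0 in ['a', 'c', 'b'] -> ['a', 'c', 'b']
'b': index 2 in ['a', 'c', 'b'] -> ['b', 'a', 'c']


Output: [1, 0, 2, 2, 2, 2, 2, 0, 2]


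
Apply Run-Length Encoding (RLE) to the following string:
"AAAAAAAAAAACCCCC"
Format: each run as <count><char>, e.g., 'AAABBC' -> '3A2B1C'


Scanning runs left to right:
  i=0: run of 'A' x 11 -> '11A'
  i=11: run of 'C' x 5 -> '5C'

RLE = 11A5C


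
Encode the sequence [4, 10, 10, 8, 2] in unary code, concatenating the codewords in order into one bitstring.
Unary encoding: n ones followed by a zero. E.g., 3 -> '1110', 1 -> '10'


Encode each number as n ones followed by a terminating 0:
  4 -> 11110 (5 bits)
  10 -> 11111111110 (11 bits)
  10 -> 11111111110 (11 bits)
  8 -> 111111110 (9 bits)
  2 -> 110 (3 bits)
Total length = 5 + 11 + 11 + 9 + 3 = 39 bits.

Unary([4, 10, 10, 8, 2]) = 111101111111111011111111110111111110110 (39 bits)


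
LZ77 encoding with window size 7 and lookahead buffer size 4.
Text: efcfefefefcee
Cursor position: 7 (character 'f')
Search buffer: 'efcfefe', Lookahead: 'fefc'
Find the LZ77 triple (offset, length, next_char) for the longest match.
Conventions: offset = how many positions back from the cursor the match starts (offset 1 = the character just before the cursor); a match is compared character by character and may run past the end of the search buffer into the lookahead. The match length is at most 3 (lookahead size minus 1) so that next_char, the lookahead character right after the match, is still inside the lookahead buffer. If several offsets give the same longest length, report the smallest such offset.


Try each offset into the search buffer:
  offset=1 (pos 6, char 'e'): match length 0
  offset=2 (pos 5, char 'f'): match length 3
  offset=3 (pos 4, char 'e'): match length 0
  offset=4 (pos 3, char 'f'): match length 3
  offset=5 (pos 2, char 'c'): match length 0
  offset=6 (pos 1, char 'f'): match length 1
  offset=7 (pos 0, char 'e'): match length 0
Longest match has length 3, found at offsets 2, 4; take the smallest, offset 2.
next_char = character at position 7 + 3 = 10 -> 'c'

Best match: offset=2, length=3 (matching 'fef' starting at position 5)
LZ77 triple: (2, 3, 'c')


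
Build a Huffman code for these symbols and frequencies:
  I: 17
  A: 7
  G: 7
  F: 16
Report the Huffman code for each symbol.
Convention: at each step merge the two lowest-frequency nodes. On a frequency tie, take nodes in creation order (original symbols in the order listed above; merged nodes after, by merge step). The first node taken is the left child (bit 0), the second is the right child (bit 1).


Huffman tree construction:
Step 1: Merge A(7) + G(7) = 14
Step 2: Merge (A+G)(14) + F(16) = 30
Step 3: Merge I(17) + ((A+G)+F)(30) = 47
Read each symbol's code off the tree from the root (left child = 0, right child = 1).

Codes:
  I: 0 (length 1)
  A: 100 (length 3)
  G: 101 (length 3)
  F: 11 (length 2)
Average code length: 91/47 = 1.9362 bits/symbol


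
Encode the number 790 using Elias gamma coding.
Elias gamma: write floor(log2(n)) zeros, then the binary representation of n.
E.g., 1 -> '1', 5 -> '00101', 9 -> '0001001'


num_bits = floor(log2(790)) + 1 = 10
leading_zeros = num_bits - 1 = 9
binary(790) = 1100010110

Elias gamma(790) = '000000000' + '1100010110' = 0000000001100010110 (19 bits)


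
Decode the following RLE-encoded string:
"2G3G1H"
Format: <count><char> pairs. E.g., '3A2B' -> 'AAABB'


Expanding each <count><char> pair:
  2G -> 'GG'
  3G -> 'GGG'
  1H -> 'H'

Decoded = GGGGGH


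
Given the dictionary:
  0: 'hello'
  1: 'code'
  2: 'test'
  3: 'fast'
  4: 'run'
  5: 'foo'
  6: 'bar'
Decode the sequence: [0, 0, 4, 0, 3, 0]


Look up each index in the dictionary:
  0 -> 'hello'
  0 -> 'hello'
  4 -> 'run'
  0 -> 'hello'
  3 -> 'fast'
  0 -> 'hello'

Decoded: "hello hello run hello fast hello"


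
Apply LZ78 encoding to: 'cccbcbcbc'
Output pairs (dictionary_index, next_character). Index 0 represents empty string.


LZ78 encoding steps:
Dictionary: {0: ''}
Step 1: w='' (idx 0), next='c' -> output (0, 'c'), add 'c' as idx 1
Step 2: w='c' (idx 1), next='c' -> output (1, 'c'), add 'cc' as idx 2
Step 3: w='' (idx 0), next='b' -> output (0, 'b'), add 'b' as idx 3
Step 4: w='c' (idx 1), next='b' -> output (1, 'b'), add 'cb' as idx 4
Step 5: w='cb' (idx 4), next='c' -> output (4, 'c'), add 'cbc' as idx 5


Encoded: [(0, 'c'), (1, 'c'), (0, 'b'), (1, 'b'), (4, 'c')]


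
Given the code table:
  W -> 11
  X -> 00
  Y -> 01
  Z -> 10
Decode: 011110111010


Decoding:
01 -> Y
11 -> W
10 -> Z
11 -> W
10 -> Z
10 -> Z


Result: YWZWZZ


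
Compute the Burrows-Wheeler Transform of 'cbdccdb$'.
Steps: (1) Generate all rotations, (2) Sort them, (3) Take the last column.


Rotations (sorted):
  0: $cbdccdb -> last char: b
  1: b$cbdccd -> last char: d
  2: bdccdb$c -> last char: c
  3: cbdccdb$ -> last char: $
  4: ccdb$cbd -> last char: d
  5: cdb$cbdc -> last char: c
  6: db$cbdcc -> last char: c
  7: dccdb$cb -> last char: b


BWT = bdc$dccb


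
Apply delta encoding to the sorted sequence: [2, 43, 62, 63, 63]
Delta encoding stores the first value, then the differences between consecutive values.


First value: 2
Deltas:
  43 - 2 = 41
  62 - 43 = 19
  63 - 62 = 1
  63 - 63 = 0


Delta encoded: [2, 41, 19, 1, 0]


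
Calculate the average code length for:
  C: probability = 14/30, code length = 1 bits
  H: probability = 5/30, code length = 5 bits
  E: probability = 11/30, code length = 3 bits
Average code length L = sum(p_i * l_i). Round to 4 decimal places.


Weighted contributions p_i * l_i:
  C: (14/30) * 1 = 14/30
  H: (5/30) * 5 = 25/30
  E: (11/30) * 3 = 33/30
Sum = (14 + 25 + 33)/30 = 72/30

L = 72/30 = 2.4000 bits/symbol


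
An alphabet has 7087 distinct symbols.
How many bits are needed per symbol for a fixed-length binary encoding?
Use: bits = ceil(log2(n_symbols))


log2(7087) = 12.791
Bracket: 2^12 = 4096 < 7087 <= 2^13 = 8192
So ceil(log2(7087)) = 13

bits = ceil(log2(7087)) = ceil(12.791) = 13 bits


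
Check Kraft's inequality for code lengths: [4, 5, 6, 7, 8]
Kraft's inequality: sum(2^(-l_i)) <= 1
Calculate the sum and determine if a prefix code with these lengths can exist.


Sum = 2^(-4) + 2^(-5) + 2^(-6) + 2^(-7) + 2^(-8)
    = 0.0625 + 0.03125 + 0.015625 + 0.0078125 + 0.00390625
    = 31/256 = 0.12109375
Since 0.12109375 <= 1, Kraft's inequality IS satisfied.
A prefix code with these lengths CAN exist.

Kraft sum = 0.12109375. Satisfied.


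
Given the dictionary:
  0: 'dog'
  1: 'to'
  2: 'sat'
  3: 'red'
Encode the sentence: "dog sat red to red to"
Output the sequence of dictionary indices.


Look up each word in the dictionary:
  'dog' -> 0
  'sat' -> 2
  'red' -> 3
  'to' -> 1
  'red' -> 3
  'to' -> 1

Encoded: [0, 2, 3, 1, 3, 1]


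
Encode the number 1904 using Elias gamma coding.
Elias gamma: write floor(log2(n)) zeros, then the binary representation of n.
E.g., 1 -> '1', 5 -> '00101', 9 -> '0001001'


num_bits = floor(log2(1904)) + 1 = 11
leading_zeros = num_bits - 1 = 10
binary(1904) = 11101110000

Elias gamma(1904) = '0000000000' + '11101110000' = 000000000011101110000 (21 bits)


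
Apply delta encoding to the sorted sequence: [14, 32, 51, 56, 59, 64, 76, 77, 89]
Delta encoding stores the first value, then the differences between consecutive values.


First value: 14
Deltas:
  32 - 14 = 18
  51 - 32 = 19
  56 - 51 = 5
  59 - 56 = 3
  64 - 59 = 5
  76 - 64 = 12
  77 - 76 = 1
  89 - 77 = 12


Delta encoded: [14, 18, 19, 5, 3, 5, 12, 1, 12]


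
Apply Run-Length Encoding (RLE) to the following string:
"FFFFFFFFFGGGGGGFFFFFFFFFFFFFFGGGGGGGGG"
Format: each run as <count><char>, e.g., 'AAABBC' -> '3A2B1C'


Scanning runs left to right:
  i=0: run of 'F' x 9 -> '9F'
  i=9: run of 'G' x 6 -> '6G'
  i=15: run of 'F' x 14 -> '14F'
  i=29: run of 'G' x 9 -> '9G'

RLE = 9F6G14F9G


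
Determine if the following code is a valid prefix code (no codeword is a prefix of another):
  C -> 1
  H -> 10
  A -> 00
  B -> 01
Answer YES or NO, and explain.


Checking each pair (does one codeword prefix another?):
  C='1' vs H='10': prefix -- VIOLATION

NO -- this is NOT a valid prefix code. C (1) is a prefix of H (10).


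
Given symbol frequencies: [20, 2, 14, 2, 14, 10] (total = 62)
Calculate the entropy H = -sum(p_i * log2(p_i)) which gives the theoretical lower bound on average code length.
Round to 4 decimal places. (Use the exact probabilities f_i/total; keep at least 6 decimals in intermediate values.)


Per-symbol terms -p_i * log2(p_i) with p_i = f_i/62:
  p = 20/62 = 0.322581: log2(p) = -1.632268, -p*log2(p) = 0.526538
  p = 2/62 = 0.032258: log2(p) = -4.954196, -p*log2(p) = 0.159813
  p = 14/62 = 0.225806: log2(p) = -2.146841, -p*log2(p) = 0.484771
  p = 2/62 = 0.032258: log2(p) = -4.954196, -p*log2(p) = 0.159813
  p = 14/62 = 0.225806: log2(p) = -2.146841, -p*log2(p) = 0.484771
  p = 10/62 = 0.161290: log2(p) = -2.632268, -p*log2(p) = 0.424559
H = 0.526538 + 0.159813 + 0.484771 + 0.159813 + 0.484771 + 0.424559 = 2.240265

H = 2.2403 bits/symbol


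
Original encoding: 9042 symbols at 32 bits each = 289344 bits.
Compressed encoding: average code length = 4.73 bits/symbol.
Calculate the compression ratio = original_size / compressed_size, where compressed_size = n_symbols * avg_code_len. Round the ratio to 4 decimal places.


original_size = n_symbols * orig_bits = 9042 * 32 = 289344 bits
compressed_size = n_symbols * avg_code_len = 9042 * 4.73 = 42768.66 bits
ratio = original_size / compressed_size = 289344 / 42768.66 = 6.7653

Compression ratio = 6.7653


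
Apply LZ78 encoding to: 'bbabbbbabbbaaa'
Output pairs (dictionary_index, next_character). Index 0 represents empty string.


LZ78 encoding steps:
Dictionary: {0: ''}
Step 1: w='' (idx 0), next='b' -> output (0, 'b'), add 'b' as idx 1
Step 2: w='b' (idx 1), next='a' -> output (1, 'a'), add 'ba' as idx 2
Step 3: w='b' (idx 1), next='b' -> output (1, 'b'), add 'bb' as idx 3
Step 4: w='bb' (idx 3), next='a' -> output (3, 'a'), add 'bba' as idx 4
Step 5: w='bb' (idx 3), next='b' -> output (3, 'b'), add 'bbb' as idx 5
Step 6: w='' (idx 0), next='a' -> output (0, 'a'), add 'a' as idx 6
Step 7: w='a' (idx 6), next='a' -> output (6, 'a'), add 'aa' as idx 7


Encoded: [(0, 'b'), (1, 'a'), (1, 'b'), (3, 'a'), (3, 'b'), (0, 'a'), (6, 'a')]


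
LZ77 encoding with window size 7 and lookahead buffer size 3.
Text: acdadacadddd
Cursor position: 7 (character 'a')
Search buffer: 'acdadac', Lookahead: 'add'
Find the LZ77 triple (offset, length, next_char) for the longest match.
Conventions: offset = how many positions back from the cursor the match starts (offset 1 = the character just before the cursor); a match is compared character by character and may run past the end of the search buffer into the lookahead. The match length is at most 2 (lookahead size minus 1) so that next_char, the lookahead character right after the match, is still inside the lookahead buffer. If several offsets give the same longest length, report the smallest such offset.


Try each offset into the search buffer:
  offset=1 (pos 6, char 'c'): match length 0
  offset=2 (pos 5, char 'a'): match length 1
  offset=3 (pos 4, char 'd'): match length 0
  offset=4 (pos 3, char 'a'): match length 2
  offset=5 (pos 2, char 'd'): match length 0
  offset=6 (pos 1, char 'c'): match length 0
  offset=7 (pos 0, char 'a'): match length 1
Longest match has length 2 at offset 4.
next_char = character at position 7 + 2 = 9 -> 'd'

Best match: offset=4, length=2 (matching 'ad' starting at position 3)
LZ77 triple: (4, 2, 'd')


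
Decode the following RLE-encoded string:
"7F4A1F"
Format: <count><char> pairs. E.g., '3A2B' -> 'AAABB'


Expanding each <count><char> pair:
  7F -> 'FFFFFFF'
  4A -> 'AAAA'
  1F -> 'F'

Decoded = FFFFFFFAAAAF


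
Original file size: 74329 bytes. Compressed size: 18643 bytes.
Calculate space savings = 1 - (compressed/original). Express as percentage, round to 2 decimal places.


ratio = compressed/original = 18643/74329 = 0.250817
savings = 1 - ratio = 1 - 0.250817 = 0.749183
as a percentage: 0.749183 * 100 = 74.92%

Space savings = 1 - 18643/74329 = 74.92%


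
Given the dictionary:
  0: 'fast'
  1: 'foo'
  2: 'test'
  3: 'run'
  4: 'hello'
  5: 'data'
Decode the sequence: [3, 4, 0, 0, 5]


Look up each index in the dictionary:
  3 -> 'run'
  4 -> 'hello'
  0 -> 'fast'
  0 -> 'fast'
  5 -> 'data'

Decoded: "run hello fast fast data"


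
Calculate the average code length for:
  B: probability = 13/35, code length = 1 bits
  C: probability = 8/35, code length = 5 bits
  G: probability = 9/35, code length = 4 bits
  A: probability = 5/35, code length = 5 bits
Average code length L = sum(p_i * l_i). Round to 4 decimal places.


Weighted contributions p_i * l_i:
  B: (13/35) * 1 = 13/35
  C: (8/35) * 5 = 40/35
  G: (9/35) * 4 = 36/35
  A: (5/35) * 5 = 25/35
Sum = (13 + 40 + 36 + 25)/35 = 114/35

L = 114/35 = 3.2571 bits/symbol


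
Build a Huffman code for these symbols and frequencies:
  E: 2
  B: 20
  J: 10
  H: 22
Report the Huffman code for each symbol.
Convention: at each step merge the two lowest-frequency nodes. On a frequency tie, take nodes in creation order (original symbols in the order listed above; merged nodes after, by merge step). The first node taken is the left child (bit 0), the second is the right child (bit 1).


Huffman tree construction:
Step 1: Merge E(2) + J(10) = 12
Step 2: Merge (E+J)(12) + B(20) = 32
Step 3: Merge H(22) + ((E+J)+B)(32) = 54
Read each symbol's code off the tree from the root (left child = 0, right child = 1).

Codes:
  E: 100 (length 3)
  B: 11 (length 2)
  J: 101 (length 3)
  H: 0 (length 1)
Average code length: 98/54 = 1.8148 bits/symbol


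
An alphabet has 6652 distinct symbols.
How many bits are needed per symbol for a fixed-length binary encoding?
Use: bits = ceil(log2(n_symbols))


log2(6652) = 12.6996
Bracket: 2^12 = 4096 < 6652 <= 2^13 = 8192
So ceil(log2(6652)) = 13

bits = ceil(log2(6652)) = ceil(12.6996) = 13 bits


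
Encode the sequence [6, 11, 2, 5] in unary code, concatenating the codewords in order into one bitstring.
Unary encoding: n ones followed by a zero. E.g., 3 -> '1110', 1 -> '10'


Encode each number as n ones followed by a terminating 0:
  6 -> 1111110 (7 bits)
  11 -> 111111111110 (12 bits)
  2 -> 110 (3 bits)
  5 -> 111110 (6 bits)
Total length = 7 + 12 + 3 + 6 = 28 bits.

Unary([6, 11, 2, 5]) = 1111110111111111110110111110 (28 bits)


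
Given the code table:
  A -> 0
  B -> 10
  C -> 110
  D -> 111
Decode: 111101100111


Decoding:
111 -> D
10 -> B
110 -> C
0 -> A
111 -> D


Result: DBCAD


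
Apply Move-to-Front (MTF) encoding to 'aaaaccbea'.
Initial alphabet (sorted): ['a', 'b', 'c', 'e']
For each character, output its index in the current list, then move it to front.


MTF encoding:
'a': index 0 in ['a', 'b', 'c', 'e'] -> ['a', 'b', 'c', 'e']
'a': index 0 in ['a', 'b', 'c', 'e'] -> ['a', 'b', 'c', 'e']
'a': index 0 in ['a', 'b', 'c', 'e'] -> ['a', 'b', 'c', 'e']
'a': index 0 in ['a', 'b', 'c', 'e'] -> ['a', 'b', 'c', 'e']
'c': index 2 in ['a', 'b', 'c', 'e'] -> ['c', 'a', 'b', 'e']
'c': index 0 in ['c', 'a', 'b', 'e'] -> ['c', 'a', 'b', 'e']
'b': index 2 in ['c', 'a', 'b', 'e'] -> ['b', 'c', 'a', 'e']
'e': index 3 in ['b', 'c', 'a', 'e'] -> ['e', 'b', 'c', 'a']
'a': index 3 in ['e', 'b', 'c', 'a'] -> ['a', 'e', 'b', 'c']


Output: [0, 0, 0, 0, 2, 0, 2, 3, 3]


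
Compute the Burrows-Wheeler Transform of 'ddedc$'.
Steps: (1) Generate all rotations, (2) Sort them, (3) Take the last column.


Rotations (sorted):
  0: $ddedc -> last char: c
  1: c$dded -> last char: d
  2: dc$dde -> last char: e
  3: ddedc$ -> last char: $
  4: dedc$d -> last char: d
  5: edc$dd -> last char: d


BWT = cde$dd


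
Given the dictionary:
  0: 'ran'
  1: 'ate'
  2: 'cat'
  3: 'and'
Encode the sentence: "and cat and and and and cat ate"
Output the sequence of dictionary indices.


Look up each word in the dictionary:
  'and' -> 3
  'cat' -> 2
  'and' -> 3
  'and' -> 3
  'and' -> 3
  'and' -> 3
  'cat' -> 2
  'ate' -> 1

Encoded: [3, 2, 3, 3, 3, 3, 2, 1]


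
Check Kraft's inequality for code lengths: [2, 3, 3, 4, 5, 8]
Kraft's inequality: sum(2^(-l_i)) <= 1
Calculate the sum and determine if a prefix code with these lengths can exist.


Sum = 2^(-2) + 2^(-3) + 2^(-3) + 2^(-4) + 2^(-5) + 2^(-8)
    = 0.25 + 0.125 + 0.125 + 0.0625 + 0.03125 + 0.00390625
    = 153/256 = 0.59765625
Since 0.59765625 <= 1, Kraft's inequality IS satisfied.
A prefix code with these lengths CAN exist.

Kraft sum = 0.59765625. Satisfied.


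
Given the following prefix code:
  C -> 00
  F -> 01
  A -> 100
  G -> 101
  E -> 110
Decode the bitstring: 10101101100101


Decoding step by step:
Bits 101 -> G
Bits 01 -> F
Bits 101 -> G
Bits 100 -> A
Bits 101 -> G


Decoded message: GFGAG


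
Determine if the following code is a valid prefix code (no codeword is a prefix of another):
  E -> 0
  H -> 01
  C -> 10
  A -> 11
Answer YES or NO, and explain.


Checking each pair (does one codeword prefix another?):
  E='0' vs H='01': prefix -- VIOLATION

NO -- this is NOT a valid prefix code. E (0) is a prefix of H (01).


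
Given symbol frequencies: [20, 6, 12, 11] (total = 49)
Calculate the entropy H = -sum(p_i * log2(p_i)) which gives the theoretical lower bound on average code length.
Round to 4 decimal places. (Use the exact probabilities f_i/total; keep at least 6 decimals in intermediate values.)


Per-symbol terms -p_i * log2(p_i) with p_i = f_i/49:
  p = 20/49 = 0.408163: log2(p) = -1.292782, -p*log2(p) = 0.527666
  p = 6/49 = 0.122449: log2(p) = -3.029747, -p*log2(p) = 0.370989
  p = 12/49 = 0.244898: log2(p) = -2.029747, -p*log2(p) = 0.497081
  p = 11/49 = 0.224490: log2(p) = -2.155278, -p*log2(p) = 0.483838
H = 0.527666 + 0.370989 + 0.497081 + 0.483838 = 1.879574

H = 1.8796 bits/symbol


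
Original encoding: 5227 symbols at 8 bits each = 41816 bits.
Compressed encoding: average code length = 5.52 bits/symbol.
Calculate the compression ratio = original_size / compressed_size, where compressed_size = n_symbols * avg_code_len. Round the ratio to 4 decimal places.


original_size = n_symbols * orig_bits = 5227 * 8 = 41816 bits
compressed_size = n_symbols * avg_code_len = 5227 * 5.52 = 28853.04 bits
ratio = original_size / compressed_size = 41816 / 28853.04 = 1.4493

Compression ratio = 1.4493


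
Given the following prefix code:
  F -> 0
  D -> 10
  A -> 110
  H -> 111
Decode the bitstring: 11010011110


Decoding step by step:
Bits 110 -> A
Bits 10 -> D
Bits 0 -> F
Bits 111 -> H
Bits 10 -> D


Decoded message: ADFHD


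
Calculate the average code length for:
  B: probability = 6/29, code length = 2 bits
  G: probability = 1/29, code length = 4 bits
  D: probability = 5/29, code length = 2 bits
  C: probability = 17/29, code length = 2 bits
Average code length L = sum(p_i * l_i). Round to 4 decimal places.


Weighted contributions p_i * l_i:
  B: (6/29) * 2 = 12/29
  G: (1/29) * 4 = 4/29
  D: (5/29) * 2 = 10/29
  C: (17/29) * 2 = 34/29
Sum = (12 + 4 + 10 + 34)/29 = 60/29

L = 60/29 = 2.0690 bits/symbol


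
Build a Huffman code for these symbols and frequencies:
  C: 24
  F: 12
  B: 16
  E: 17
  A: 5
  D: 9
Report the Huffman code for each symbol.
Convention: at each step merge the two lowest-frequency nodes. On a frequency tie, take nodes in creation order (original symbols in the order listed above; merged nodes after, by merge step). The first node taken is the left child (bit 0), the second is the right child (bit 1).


Huffman tree construction:
Step 1: Merge A(5) + D(9) = 14
Step 2: Merge F(12) + (A+D)(14) = 26
Step 3: Merge B(16) + E(17) = 33
Step 4: Merge C(24) + (F+(A+D))(26) = 50
Step 5: Merge (B+E)(33) + (C+(F+(A+D)))(50) = 83
Read each symbol's code off the tree from the root (left child = 0, right child = 1).

Codes:
  C: 10 (length 2)
  F: 110 (length 3)
  B: 00 (length 2)
  E: 01 (length 2)
  A: 1110 (length 4)
  D: 1111 (length 4)
Average code length: 206/83 = 2.4819 bits/symbol


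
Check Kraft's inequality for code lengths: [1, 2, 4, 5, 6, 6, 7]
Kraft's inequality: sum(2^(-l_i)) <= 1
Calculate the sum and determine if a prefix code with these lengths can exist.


Sum = 2^(-1) + 2^(-2) + 2^(-4) + 2^(-5) + 2^(-6) + 2^(-6) + 2^(-7)
    = 0.5 + 0.25 + 0.0625 + 0.03125 + 0.015625 + 0.015625 + 0.0078125
    = 113/128 = 0.8828125
Since 0.8828125 <= 1, Kraft's inequality IS satisfied.
A prefix code with these lengths CAN exist.

Kraft sum = 0.8828125. Satisfied.


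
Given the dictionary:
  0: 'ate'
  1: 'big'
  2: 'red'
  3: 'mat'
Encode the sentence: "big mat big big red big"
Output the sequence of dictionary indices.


Look up each word in the dictionary:
  'big' -> 1
  'mat' -> 3
  'big' -> 1
  'big' -> 1
  'red' -> 2
  'big' -> 1

Encoded: [1, 3, 1, 1, 2, 1]


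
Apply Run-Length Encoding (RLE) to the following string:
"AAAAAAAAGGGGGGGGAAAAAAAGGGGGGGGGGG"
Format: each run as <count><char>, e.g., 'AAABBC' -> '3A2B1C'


Scanning runs left to right:
  i=0: run of 'A' x 8 -> '8A'
  i=8: run of 'G' x 8 -> '8G'
  i=16: run of 'A' x 7 -> '7A'
  i=23: run of 'G' x 11 -> '11G'

RLE = 8A8G7A11G


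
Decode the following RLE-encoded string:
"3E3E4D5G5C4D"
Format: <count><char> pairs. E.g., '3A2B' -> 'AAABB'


Expanding each <count><char> pair:
  3E -> 'EEE'
  3E -> 'EEE'
  4D -> 'DDDD'
  5G -> 'GGGGG'
  5C -> 'CCCCC'
  4D -> 'DDDD'

Decoded = EEEEEEDDDDGGGGGCCCCCDDDD
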